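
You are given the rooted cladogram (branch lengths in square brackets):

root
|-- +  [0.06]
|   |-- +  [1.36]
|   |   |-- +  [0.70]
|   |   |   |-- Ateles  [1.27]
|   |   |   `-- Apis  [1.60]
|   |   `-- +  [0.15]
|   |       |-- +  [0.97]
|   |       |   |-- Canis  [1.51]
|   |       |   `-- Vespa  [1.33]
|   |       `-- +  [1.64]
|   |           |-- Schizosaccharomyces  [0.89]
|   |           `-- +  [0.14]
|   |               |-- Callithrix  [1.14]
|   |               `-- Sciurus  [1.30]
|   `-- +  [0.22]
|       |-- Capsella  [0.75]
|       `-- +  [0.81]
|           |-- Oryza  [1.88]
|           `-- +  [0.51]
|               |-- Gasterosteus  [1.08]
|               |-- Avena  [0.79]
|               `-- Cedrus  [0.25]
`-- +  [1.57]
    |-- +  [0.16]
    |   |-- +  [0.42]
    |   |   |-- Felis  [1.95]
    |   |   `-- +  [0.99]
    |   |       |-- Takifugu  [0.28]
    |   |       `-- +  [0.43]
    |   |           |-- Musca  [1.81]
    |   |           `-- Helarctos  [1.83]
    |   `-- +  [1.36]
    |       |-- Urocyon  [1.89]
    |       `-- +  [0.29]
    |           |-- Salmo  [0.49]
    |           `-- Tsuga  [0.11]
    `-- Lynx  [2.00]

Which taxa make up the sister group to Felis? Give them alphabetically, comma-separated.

Helarctos, Musca, Takifugu

Felis attaches to the tree at the node subtending (Felis,(Takifugu,(Musca,Helarctos))).
The other lineage descending from that same node — the sister group — is (Takifugu,(Musca,Helarctos)); its 3 tips in alphabetical order are the answer.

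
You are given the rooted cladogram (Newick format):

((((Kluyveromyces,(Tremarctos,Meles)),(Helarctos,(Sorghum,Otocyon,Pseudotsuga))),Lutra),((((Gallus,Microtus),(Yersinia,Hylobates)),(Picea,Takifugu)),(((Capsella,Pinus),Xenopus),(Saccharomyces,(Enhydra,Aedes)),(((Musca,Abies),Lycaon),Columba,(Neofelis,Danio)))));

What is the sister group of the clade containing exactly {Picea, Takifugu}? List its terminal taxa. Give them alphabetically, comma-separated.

The clade containing exactly {Picea, Takifugu} attaches to the tree at the node subtending (((Gallus,Microtus),(Yersinia,Hylobates)),(Picea,Takifugu)).
The other lineage descending from that same node — the sister group — is ((Gallus,Microtus),(Yersinia,Hylobates)); its 4 tips in alphabetical order are the answer.

Gallus, Hylobates, Microtus, Yersinia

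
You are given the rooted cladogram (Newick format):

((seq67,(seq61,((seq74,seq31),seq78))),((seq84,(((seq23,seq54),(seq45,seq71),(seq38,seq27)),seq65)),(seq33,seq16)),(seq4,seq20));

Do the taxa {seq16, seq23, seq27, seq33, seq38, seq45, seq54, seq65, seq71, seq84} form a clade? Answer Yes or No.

The most recent common ancestor of these taxa subtends ((seq84,(((seq23,seq54),(seq45,seq71),(seq38,seq27)),seq65)),(seq33,seq16)).
That clade has exactly 10 tips — every listed taxon and nothing else — so the group is monophyletic.

Yes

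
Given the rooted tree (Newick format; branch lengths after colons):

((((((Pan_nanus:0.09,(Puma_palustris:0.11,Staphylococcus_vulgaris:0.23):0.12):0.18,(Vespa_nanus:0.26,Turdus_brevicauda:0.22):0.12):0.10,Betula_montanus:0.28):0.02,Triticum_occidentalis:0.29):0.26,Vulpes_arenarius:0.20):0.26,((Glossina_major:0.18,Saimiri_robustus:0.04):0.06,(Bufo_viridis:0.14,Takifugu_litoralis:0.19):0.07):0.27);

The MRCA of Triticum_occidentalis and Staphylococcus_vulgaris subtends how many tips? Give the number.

The MRCA of Triticum_occidentalis and Staphylococcus_vulgaris is the node subtending ((((Pan_nanus,(Puma_palustris,Staphylococcus_vulgaris)),(Vespa_nanus,Turdus_brevicauda)),Betula_montanus),Triticum_occidentalis).
That clade contains 7 terminal taxa: Betula_montanus, Pan_nanus, Puma_palustris, Staphylococcus_vulgaris, Triticum_occidentalis, Turdus_brevicauda, Vespa_nanus.

7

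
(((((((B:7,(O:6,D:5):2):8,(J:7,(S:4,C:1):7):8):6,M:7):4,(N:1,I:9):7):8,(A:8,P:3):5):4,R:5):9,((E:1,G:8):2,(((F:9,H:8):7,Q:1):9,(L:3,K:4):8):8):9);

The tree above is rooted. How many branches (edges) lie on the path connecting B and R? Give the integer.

7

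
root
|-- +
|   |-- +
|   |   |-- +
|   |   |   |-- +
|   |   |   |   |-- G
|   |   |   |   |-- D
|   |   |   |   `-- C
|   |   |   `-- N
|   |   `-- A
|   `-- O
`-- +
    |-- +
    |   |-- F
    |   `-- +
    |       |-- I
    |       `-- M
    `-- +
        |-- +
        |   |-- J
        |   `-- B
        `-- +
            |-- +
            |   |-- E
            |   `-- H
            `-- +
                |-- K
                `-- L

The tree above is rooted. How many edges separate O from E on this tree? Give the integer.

7

The MRCA of O and E is the root of the tree.
From O up to that node: 2 branches. From E up to the same node: 5 branches. Total: 2 + 5 = 7.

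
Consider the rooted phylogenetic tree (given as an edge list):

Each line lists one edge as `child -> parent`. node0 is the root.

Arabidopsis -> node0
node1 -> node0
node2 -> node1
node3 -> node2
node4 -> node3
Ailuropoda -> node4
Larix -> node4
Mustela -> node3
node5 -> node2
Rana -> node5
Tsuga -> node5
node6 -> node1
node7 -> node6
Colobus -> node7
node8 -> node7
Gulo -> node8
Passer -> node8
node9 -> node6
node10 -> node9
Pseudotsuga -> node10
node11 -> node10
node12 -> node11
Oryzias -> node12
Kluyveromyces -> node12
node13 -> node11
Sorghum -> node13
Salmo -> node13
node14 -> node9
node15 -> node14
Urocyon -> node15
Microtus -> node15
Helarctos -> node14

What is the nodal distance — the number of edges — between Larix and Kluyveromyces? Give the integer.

10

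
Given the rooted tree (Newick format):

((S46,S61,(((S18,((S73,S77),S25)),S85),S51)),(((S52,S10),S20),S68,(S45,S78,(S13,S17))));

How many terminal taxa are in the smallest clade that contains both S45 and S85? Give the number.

The MRCA of S45 and S85 is the root, so the clade is the entire tree.
That clade contains 16 terminal taxa: S10, S13, S17, S18, S20, S25, S45, S46, S51, S52, S61, S68, S73, S77, S78, S85.

16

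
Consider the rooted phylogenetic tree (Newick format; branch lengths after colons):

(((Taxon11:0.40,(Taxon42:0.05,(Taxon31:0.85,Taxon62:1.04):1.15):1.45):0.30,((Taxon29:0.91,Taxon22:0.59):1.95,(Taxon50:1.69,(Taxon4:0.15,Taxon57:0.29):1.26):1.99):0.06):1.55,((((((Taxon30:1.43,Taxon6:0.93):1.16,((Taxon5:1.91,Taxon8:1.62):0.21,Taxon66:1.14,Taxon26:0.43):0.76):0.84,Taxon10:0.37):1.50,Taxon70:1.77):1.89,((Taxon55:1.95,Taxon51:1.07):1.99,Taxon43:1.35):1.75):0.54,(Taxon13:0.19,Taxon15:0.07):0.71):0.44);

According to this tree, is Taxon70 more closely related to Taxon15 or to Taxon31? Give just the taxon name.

Taxon15

The MRCA of Taxon70 and Taxon15 subtends ((((((Taxon30,Taxon6),((Taxon5,Taxon8),Taxon66,Taxon26)),Taxon10),Taxon70),((Taxon55,Taxon51),Taxon43)),(Taxon13,Taxon15)) (13 taxa).
The MRCA of Taxon70 and Taxon31 is the root, subtending the entire tree (22 taxa).
The first is nested inside the second, so Taxon70 shares a more recent common ancestor with Taxon15.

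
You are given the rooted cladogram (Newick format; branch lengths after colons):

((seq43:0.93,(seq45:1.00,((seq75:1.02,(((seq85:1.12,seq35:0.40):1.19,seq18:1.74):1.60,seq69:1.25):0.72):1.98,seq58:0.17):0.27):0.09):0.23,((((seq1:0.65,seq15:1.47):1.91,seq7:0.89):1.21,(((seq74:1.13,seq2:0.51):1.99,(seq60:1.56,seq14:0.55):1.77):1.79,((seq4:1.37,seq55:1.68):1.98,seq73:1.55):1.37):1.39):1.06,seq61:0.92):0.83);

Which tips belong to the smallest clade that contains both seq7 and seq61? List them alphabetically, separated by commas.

seq1, seq14, seq15, seq2, seq4, seq55, seq60, seq61, seq7, seq73, seq74

Tracing seq7: it sits inside ((seq1,seq15),seq7).
Tracing seq61: it sits inside ((((seq1,seq15),seq7),(((seq74,seq2),(seq60,seq14)),((seq4,seq55),seq73))),seq61).
The smallest clade enclosing both is ((((seq1,seq15),seq7),(((seq74,seq2),(seq60,seq14)),((seq4,seq55),seq73))),seq61); the answer is its 11 terminal taxa in alphabetical order.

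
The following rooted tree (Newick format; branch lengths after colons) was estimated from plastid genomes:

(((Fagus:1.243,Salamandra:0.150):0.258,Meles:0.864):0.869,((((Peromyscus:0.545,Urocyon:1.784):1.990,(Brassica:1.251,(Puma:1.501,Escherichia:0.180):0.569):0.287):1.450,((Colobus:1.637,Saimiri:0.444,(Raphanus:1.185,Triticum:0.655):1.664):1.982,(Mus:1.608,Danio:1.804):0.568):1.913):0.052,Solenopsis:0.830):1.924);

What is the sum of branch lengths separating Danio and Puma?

The path runs Danio → … → MRCA → … → Puma; the MRCA is the node subtending (((Peromyscus,Urocyon),(Brassica,(Puma,Escherichia))),((Colobus,Saimiri,(Raphanus,Triticum)),(Mus,Danio))).
Branch lengths along that path: 1.804 + 0.568 + 1.913 + 1.450 + 0.287 + 0.569 + 1.501 = 8.092.

8.092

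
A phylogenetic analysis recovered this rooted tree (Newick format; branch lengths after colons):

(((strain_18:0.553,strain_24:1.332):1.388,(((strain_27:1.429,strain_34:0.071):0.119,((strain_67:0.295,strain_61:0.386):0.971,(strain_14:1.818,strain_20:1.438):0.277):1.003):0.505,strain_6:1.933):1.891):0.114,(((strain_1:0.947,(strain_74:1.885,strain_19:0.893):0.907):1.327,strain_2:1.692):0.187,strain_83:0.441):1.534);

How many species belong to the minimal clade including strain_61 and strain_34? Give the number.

The MRCA of strain_61 and strain_34 is the node subtending ((strain_27,strain_34),((strain_67,strain_61),(strain_14,strain_20))).
That clade contains 6 terminal taxa: strain_14, strain_20, strain_27, strain_34, strain_61, strain_67.

6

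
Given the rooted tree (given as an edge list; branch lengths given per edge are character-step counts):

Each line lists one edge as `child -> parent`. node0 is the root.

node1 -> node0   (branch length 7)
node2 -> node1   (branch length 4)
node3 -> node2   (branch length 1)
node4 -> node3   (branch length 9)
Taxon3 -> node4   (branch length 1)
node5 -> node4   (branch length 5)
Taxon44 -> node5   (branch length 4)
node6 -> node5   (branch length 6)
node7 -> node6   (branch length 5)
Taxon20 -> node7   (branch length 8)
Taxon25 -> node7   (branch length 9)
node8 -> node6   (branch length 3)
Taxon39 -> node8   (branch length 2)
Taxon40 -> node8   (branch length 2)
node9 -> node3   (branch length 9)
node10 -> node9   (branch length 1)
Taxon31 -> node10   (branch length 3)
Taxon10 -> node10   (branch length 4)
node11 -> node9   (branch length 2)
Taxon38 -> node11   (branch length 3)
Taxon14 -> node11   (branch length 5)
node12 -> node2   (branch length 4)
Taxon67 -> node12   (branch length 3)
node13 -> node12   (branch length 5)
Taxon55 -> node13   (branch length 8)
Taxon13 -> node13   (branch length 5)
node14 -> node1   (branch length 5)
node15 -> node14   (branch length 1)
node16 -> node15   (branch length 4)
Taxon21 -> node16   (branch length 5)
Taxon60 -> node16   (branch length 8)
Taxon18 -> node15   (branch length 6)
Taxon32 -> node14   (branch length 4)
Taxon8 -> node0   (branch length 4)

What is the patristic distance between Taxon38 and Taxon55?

32

The path runs Taxon38 → … → MRCA → … → Taxon55; the MRCA is the node subtending (((Taxon3,(Taxon44,((Taxon20,Taxon25),(Taxon39,Taxon40)))),((Taxon31,Taxon10),(Taxon38,Taxon14))),(Taxon67,(Taxon55,Taxon13))).
Branch lengths along that path: 3 + 2 + 9 + 1 + 4 + 5 + 8 = 32.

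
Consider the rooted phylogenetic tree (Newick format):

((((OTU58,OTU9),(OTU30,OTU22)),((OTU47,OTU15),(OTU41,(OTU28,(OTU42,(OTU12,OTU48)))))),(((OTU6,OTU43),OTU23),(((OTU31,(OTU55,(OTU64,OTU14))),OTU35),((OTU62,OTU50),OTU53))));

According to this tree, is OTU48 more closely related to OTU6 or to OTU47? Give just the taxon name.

The MRCA of OTU48 and OTU47 subtends ((OTU47,OTU15),(OTU41,(OTU28,(OTU42,(OTU12,OTU48))))) (7 taxa).
The MRCA of OTU48 and OTU6 is the root, subtending the entire tree (22 taxa).
The first is nested inside the second, so OTU48 shares a more recent common ancestor with OTU47.

OTU47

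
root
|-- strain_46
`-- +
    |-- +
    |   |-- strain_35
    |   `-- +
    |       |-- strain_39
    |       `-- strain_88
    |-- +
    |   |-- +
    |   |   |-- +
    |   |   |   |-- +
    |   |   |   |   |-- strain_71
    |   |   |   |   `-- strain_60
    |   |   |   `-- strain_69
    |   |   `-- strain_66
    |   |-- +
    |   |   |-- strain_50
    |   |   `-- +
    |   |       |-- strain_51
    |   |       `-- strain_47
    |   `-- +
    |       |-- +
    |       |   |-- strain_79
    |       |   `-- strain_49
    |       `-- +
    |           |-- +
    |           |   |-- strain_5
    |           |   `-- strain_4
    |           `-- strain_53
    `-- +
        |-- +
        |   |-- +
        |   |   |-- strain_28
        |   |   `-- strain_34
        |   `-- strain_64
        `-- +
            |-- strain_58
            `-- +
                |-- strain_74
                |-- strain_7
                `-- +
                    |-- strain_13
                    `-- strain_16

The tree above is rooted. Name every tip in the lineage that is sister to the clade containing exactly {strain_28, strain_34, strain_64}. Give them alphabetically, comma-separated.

strain_13, strain_16, strain_58, strain_7, strain_74

The clade containing exactly {strain_28, strain_34, strain_64} attaches to the tree at the node subtending (((strain_28,strain_34),strain_64),(strain_58,(strain_74,strain_7,(strain_13,strain_16)))).
The other lineage descending from that same node — the sister group — is (strain_58,(strain_74,strain_7,(strain_13,strain_16))); its 5 tips in alphabetical order are the answer.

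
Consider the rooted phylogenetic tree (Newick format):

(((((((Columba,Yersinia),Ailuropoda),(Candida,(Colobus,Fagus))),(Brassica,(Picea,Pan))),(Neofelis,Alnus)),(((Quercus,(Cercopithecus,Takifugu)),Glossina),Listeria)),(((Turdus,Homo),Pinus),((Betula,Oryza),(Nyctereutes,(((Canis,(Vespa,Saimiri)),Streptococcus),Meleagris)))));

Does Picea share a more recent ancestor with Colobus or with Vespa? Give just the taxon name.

The MRCA of Picea and Colobus subtends ((((Columba,Yersinia),Ailuropoda),(Candida,(Colobus,Fagus))),(Brassica,(Picea,Pan))) (9 taxa).
The MRCA of Picea and Vespa is the root, subtending the entire tree (27 taxa).
The first is nested inside the second, so Picea shares a more recent common ancestor with Colobus.

Colobus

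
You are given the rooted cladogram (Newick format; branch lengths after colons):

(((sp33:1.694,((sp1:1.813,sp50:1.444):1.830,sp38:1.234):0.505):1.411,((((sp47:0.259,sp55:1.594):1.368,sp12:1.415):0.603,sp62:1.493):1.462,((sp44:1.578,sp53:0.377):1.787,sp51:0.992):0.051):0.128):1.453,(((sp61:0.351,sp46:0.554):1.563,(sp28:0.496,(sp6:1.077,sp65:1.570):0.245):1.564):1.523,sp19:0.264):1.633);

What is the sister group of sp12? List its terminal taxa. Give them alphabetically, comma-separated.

sp12 attaches to the tree at the node subtending ((sp47,sp55),sp12).
The other lineage descending from that same node — the sister group — is (sp47,sp55); its 2 tips in alphabetical order are the answer.

sp47, sp55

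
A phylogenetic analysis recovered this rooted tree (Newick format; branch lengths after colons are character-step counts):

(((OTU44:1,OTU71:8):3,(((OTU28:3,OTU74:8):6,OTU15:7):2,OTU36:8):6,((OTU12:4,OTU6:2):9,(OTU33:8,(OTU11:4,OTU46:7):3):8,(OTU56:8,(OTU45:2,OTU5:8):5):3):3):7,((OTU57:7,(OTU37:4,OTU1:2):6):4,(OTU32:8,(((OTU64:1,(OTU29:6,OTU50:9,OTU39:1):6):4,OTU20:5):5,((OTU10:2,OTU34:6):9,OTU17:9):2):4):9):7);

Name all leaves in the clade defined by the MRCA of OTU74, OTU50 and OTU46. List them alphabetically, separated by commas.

Tracing OTU74: it sits inside (OTU28,OTU74).
Tracing OTU50: it sits inside (OTU29,OTU50,OTU39).
Tracing OTU46: it sits inside (OTU11,OTU46).
The smallest clade enclosing all 3 is the whole tree (their MRCA is the root), so the answer is all 26 tips in alphabetical order.

OTU1, OTU10, OTU11, OTU12, OTU15, OTU17, OTU20, OTU28, OTU29, OTU32, OTU33, OTU34, OTU36, OTU37, OTU39, OTU44, OTU45, OTU46, OTU5, OTU50, OTU56, OTU57, OTU6, OTU64, OTU71, OTU74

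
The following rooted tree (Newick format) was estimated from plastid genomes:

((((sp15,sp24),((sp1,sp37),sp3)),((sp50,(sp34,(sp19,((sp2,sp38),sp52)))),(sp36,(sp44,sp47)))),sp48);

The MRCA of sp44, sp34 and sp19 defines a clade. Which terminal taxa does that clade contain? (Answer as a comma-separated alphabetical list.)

Tracing sp44: it sits inside (sp44,sp47).
Tracing sp34: it sits inside (sp34,(sp19,((sp2,sp38),sp52))).
Tracing sp19: it sits inside (sp19,((sp2,sp38),sp52)).
The smallest clade enclosing all 3 is ((sp50,(sp34,(sp19,((sp2,sp38),sp52)))),(sp36,(sp44,sp47))); the answer is its 9 terminal taxa in alphabetical order.

sp19, sp2, sp34, sp36, sp38, sp44, sp47, sp50, sp52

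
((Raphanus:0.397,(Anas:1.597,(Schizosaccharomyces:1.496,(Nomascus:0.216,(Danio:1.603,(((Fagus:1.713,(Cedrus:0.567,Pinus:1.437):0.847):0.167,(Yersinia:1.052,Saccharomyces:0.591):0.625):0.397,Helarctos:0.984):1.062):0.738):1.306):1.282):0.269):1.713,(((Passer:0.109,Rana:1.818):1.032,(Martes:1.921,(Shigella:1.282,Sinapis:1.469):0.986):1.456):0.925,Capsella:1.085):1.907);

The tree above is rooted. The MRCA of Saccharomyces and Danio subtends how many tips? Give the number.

7

The MRCA of Saccharomyces and Danio is the node subtending (Danio,(((Fagus,(Cedrus,Pinus)),(Yersinia,Saccharomyces)),Helarctos)).
That clade contains 7 terminal taxa: Cedrus, Danio, Fagus, Helarctos, Pinus, Saccharomyces, Yersinia.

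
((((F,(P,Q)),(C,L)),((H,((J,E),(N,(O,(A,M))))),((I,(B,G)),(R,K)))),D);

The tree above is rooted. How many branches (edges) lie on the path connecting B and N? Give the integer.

8

The MRCA of B and N is the node subtending ((H,((J,E),(N,(O,(A,M))))),((I,(B,G)),(R,K))).
From B up to that node: 4 branches. From N up to the same node: 4 branches. Total: 4 + 4 = 8.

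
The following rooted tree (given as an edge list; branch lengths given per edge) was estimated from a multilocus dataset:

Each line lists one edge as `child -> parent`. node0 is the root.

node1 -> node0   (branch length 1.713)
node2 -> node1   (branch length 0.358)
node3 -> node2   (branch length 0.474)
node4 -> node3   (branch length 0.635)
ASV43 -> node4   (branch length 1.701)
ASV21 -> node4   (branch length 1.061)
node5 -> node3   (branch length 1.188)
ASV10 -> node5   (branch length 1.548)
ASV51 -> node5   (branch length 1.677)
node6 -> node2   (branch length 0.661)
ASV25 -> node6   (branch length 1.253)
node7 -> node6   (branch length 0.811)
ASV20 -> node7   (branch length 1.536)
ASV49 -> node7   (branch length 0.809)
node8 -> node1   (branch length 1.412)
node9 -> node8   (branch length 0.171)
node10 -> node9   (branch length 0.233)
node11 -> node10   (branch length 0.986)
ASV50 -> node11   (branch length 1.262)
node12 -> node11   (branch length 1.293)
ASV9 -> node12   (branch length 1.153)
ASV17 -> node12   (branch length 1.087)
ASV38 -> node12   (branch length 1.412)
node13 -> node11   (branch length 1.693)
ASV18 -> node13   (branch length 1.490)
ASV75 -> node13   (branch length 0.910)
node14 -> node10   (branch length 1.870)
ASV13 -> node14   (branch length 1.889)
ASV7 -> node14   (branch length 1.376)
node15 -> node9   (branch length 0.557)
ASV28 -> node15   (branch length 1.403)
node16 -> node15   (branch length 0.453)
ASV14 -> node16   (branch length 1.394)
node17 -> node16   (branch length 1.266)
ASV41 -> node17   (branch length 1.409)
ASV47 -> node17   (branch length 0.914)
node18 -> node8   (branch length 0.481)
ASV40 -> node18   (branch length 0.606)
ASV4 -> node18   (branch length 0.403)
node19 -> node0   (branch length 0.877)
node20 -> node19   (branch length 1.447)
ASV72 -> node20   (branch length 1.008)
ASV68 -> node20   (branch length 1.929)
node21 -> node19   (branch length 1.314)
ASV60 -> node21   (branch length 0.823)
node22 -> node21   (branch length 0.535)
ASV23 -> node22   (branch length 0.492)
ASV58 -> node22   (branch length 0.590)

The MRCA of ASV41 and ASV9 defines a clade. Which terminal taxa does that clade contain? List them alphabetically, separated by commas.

ASV13, ASV14, ASV17, ASV18, ASV28, ASV38, ASV41, ASV47, ASV50, ASV7, ASV75, ASV9

Tracing ASV41: it sits inside (ASV41,ASV47).
Tracing ASV9: it sits inside (ASV9,ASV17,ASV38).
The smallest clade enclosing both is (((ASV50,(ASV9,ASV17,ASV38),(ASV18,ASV75)),(ASV13,ASV7)),(ASV28,(ASV14,(ASV41,ASV47)))); the answer is its 12 terminal taxa in alphabetical order.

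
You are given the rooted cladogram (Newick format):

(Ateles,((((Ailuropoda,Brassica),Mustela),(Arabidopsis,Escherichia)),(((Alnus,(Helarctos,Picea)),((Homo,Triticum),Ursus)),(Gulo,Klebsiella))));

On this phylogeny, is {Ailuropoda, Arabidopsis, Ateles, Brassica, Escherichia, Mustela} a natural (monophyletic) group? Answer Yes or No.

The MRCA of the listed taxa is the root, so the smallest clade containing them is the whole tree.
That clade also contains Alnus, Gulo, Helarctos, Homo, Klebsiella, Picea, Triticum, Ursus, which are not in the proposed group, so the group is not monophyletic.

No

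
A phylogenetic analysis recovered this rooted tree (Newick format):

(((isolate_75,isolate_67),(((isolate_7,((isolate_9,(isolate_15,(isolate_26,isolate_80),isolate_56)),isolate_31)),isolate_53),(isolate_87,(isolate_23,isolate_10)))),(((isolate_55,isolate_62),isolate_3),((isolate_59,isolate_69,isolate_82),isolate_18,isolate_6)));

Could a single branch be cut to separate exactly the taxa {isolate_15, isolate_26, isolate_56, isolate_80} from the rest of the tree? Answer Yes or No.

Yes

The most recent common ancestor of these taxa subtends (isolate_15,(isolate_26,isolate_80),isolate_56).
That clade has exactly 4 tips — every listed taxon and nothing else — so the group is monophyletic.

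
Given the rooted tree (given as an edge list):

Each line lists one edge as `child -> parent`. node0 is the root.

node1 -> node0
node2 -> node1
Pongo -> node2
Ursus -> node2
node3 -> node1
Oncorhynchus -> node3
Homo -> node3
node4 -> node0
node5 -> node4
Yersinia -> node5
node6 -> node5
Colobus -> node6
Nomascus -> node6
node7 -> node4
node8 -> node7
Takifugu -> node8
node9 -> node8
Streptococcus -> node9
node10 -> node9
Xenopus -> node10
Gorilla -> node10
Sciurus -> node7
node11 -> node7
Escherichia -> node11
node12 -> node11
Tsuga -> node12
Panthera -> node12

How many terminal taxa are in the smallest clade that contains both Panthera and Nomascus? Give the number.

The MRCA of Panthera and Nomascus is the node subtending ((Yersinia,(Colobus,Nomascus)),((Takifugu,(Streptococcus,(Xenopus,Gorilla))),Sciurus,(Escherichia,(Tsuga,Panthera)))).
That clade contains 11 terminal taxa: Colobus, Escherichia, Gorilla, Nomascus, Panthera, Sciurus, Streptococcus, Takifugu, Tsuga, Xenopus, Yersinia.

11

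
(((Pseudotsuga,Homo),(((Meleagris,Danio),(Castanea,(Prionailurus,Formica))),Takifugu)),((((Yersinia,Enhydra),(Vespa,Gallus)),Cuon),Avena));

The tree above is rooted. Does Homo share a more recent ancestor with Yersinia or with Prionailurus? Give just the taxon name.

Prionailurus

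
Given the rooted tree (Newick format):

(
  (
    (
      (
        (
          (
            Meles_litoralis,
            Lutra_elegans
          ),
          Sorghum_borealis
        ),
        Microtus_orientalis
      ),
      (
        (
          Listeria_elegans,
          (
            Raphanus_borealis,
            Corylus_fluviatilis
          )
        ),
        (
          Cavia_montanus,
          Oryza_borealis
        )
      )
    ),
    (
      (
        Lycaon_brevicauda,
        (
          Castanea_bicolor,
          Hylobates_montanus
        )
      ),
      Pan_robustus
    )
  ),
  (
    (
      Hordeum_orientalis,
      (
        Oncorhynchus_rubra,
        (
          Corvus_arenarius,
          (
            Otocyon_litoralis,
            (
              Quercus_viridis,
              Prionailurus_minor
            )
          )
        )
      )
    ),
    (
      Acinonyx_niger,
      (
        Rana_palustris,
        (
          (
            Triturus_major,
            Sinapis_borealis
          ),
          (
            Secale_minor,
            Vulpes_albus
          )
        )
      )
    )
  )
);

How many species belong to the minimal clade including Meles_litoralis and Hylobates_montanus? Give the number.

13

The MRCA of Meles_litoralis and Hylobates_montanus is the node subtending (((((Meles_litoralis,Lutra_elegans),Sorghum_borealis),Microtus_orientalis),((Listeria_elegans,(Raphanus_borealis,Corylus_fluviatilis)),(Cavia_montanus,Oryza_borealis))),((Lycaon_brevicauda,(Castanea_bicolor,Hylobates_montanus)),Pan_robustus)).
That clade contains 13 terminal taxa: Castanea_bicolor, Cavia_montanus, Corylus_fluviatilis, Hylobates_montanus, Listeria_elegans, Lutra_elegans, Lycaon_brevicauda, Meles_litoralis, Microtus_orientalis, Oryza_borealis, Pan_robustus, Raphanus_borealis, Sorghum_borealis.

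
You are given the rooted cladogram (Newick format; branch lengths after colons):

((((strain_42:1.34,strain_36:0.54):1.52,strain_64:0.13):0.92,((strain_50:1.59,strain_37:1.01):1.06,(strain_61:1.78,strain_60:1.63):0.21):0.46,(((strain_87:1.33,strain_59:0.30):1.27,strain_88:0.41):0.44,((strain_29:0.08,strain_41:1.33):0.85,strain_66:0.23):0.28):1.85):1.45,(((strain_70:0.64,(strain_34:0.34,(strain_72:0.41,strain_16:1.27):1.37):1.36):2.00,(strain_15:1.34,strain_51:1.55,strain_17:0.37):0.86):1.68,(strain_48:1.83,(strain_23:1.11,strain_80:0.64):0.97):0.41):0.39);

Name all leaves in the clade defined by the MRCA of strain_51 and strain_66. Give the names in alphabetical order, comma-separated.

Tracing strain_51: it sits inside (strain_15,strain_51,strain_17).
Tracing strain_66: it sits inside ((strain_29,strain_41),strain_66).
The smallest clade enclosing both is the whole tree (their MRCA is the root), so the answer is all 23 tips in alphabetical order.

strain_15, strain_16, strain_17, strain_23, strain_29, strain_34, strain_36, strain_37, strain_41, strain_42, strain_48, strain_50, strain_51, strain_59, strain_60, strain_61, strain_64, strain_66, strain_70, strain_72, strain_80, strain_87, strain_88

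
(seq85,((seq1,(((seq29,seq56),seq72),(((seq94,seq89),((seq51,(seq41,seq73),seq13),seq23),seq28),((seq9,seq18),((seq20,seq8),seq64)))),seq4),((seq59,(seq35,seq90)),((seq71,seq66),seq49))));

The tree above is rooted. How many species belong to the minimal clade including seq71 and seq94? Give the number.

The MRCA of seq71 and seq94 is the node subtending ((seq1,(((seq29,seq56),seq72),(((seq94,seq89),((seq51,(seq41,seq73),seq13),seq23),seq28),((seq9,seq18),((seq20,seq8),seq64)))),seq4),((seq59,(seq35,seq90)),((seq71,seq66),seq49))).
That clade contains 24 terminal taxa: seq1, seq13, seq18, seq20, seq23, seq28, seq29, seq35, seq4, seq41, seq49, seq51, seq56, seq59, seq64, seq66, seq71, seq72, seq73, seq8, seq89, seq9, seq90, seq94.

24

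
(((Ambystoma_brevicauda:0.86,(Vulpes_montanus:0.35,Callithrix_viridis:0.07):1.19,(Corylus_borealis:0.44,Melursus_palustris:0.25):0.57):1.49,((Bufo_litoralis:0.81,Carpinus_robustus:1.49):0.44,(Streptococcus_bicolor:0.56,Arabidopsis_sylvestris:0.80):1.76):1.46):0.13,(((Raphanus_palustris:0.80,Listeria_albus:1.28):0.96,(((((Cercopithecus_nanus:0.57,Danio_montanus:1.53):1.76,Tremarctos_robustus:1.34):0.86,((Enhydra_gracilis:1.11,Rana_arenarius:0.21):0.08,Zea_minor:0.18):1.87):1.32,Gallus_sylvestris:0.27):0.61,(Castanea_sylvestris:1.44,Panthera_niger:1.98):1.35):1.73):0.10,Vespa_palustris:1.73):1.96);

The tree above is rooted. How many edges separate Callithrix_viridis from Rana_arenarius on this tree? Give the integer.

The MRCA of Callithrix_viridis and Rana_arenarius is the root of the tree.
From Callithrix_viridis up to that node: 4 branches. From Rana_arenarius up to the same node: 8 branches. Total: 4 + 8 = 12.

12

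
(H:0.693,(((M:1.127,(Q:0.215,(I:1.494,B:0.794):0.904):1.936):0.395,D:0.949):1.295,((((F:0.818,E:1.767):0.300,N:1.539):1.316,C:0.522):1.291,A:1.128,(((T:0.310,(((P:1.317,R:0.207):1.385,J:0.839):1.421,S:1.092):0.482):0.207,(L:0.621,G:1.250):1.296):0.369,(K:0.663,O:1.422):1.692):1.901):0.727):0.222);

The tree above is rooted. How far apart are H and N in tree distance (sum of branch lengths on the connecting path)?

The path runs H → … → MRCA → … → N; the MRCA is the root of the tree.
Branch lengths along that path: 0.693 + 0.222 + 0.727 + 1.291 + 1.316 + 1.539 = 5.788.

5.788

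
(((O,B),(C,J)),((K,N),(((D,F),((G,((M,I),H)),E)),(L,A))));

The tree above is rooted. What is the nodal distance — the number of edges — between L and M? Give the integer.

8

The MRCA of L and M is the node subtending (((D,F),((G,((M,I),H)),E)),(L,A)).
From L up to that node: 2 branches. From M up to the same node: 6 branches. Total: 2 + 6 = 8.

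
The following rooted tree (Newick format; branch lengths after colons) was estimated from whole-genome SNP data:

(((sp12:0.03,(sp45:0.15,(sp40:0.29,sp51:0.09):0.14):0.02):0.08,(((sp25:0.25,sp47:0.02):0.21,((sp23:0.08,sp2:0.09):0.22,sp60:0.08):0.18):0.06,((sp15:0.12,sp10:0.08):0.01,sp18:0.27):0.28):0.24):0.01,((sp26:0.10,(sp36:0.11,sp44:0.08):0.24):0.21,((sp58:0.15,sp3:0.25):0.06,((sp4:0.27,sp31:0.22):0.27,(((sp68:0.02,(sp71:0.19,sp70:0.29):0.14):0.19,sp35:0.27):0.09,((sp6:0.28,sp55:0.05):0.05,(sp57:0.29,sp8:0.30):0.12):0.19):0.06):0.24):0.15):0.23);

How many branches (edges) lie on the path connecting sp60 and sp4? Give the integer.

10

The MRCA of sp60 and sp4 is the root of the tree.
From sp60 up to that node: 5 branches. From sp4 up to the same node: 5 branches. Total: 5 + 5 = 10.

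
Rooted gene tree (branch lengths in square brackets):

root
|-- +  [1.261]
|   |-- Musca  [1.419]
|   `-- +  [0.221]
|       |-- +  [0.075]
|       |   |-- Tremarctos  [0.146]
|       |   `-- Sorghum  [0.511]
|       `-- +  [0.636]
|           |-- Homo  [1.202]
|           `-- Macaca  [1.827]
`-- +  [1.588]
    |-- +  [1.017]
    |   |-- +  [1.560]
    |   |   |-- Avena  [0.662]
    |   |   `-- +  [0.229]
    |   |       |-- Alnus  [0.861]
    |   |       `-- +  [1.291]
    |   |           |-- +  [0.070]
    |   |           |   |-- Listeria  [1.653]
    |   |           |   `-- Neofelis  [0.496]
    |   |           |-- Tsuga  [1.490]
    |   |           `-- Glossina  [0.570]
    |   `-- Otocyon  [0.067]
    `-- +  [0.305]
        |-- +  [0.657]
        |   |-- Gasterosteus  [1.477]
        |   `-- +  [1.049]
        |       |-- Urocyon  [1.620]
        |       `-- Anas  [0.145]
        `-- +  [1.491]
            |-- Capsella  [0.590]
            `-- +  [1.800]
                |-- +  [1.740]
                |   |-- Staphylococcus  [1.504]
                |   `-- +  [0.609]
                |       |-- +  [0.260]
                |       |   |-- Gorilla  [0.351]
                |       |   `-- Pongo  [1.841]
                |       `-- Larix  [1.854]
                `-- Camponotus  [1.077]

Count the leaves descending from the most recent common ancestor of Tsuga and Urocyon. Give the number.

16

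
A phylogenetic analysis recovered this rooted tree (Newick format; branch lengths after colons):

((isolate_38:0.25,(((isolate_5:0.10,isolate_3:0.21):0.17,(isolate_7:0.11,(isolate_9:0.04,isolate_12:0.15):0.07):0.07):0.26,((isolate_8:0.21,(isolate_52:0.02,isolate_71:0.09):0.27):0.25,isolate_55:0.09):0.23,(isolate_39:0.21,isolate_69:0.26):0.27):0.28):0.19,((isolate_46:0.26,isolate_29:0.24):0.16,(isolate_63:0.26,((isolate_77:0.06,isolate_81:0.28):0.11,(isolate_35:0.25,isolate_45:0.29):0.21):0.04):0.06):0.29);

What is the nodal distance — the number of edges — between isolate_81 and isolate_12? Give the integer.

The MRCA of isolate_81 and isolate_12 is the root of the tree.
From isolate_81 up to that node: 5 branches. From isolate_12 up to the same node: 6 branches. Total: 5 + 6 = 11.

11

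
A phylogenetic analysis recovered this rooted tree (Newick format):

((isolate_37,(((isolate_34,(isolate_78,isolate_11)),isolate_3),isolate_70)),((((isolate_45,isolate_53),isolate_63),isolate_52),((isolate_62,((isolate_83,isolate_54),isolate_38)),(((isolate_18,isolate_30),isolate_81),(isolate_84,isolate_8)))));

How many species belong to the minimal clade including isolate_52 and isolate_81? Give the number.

13

The MRCA of isolate_52 and isolate_81 is the node subtending ((((isolate_45,isolate_53),isolate_63),isolate_52),((isolate_62,((isolate_83,isolate_54),isolate_38)),(((isolate_18,isolate_30),isolate_81),(isolate_84,isolate_8)))).
That clade contains 13 terminal taxa: isolate_18, isolate_30, isolate_38, isolate_45, isolate_52, isolate_53, isolate_54, isolate_62, isolate_63, isolate_8, isolate_81, isolate_83, isolate_84.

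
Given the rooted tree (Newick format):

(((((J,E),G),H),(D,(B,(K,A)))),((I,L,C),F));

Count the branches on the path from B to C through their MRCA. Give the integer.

7

The MRCA of B and C is the root of the tree.
From B up to that node: 4 branches. From C up to the same node: 3 branches. Total: 4 + 3 = 7.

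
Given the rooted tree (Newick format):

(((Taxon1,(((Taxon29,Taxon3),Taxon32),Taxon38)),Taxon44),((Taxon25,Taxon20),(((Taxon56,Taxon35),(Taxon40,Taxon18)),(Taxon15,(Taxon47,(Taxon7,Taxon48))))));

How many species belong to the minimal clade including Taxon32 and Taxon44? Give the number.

6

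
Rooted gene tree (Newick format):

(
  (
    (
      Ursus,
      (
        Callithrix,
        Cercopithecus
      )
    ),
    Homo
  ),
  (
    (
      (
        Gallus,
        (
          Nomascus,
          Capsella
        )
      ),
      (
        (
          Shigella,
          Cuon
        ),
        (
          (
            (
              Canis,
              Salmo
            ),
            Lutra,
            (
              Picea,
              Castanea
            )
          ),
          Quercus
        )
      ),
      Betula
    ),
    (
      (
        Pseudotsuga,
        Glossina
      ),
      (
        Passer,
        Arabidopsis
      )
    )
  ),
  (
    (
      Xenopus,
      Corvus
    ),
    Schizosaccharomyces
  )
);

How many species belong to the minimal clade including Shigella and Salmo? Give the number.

8

The MRCA of Shigella and Salmo is the node subtending ((Shigella,Cuon),(((Canis,Salmo),Lutra,(Picea,Castanea)),Quercus)).
That clade contains 8 terminal taxa: Canis, Castanea, Cuon, Lutra, Picea, Quercus, Salmo, Shigella.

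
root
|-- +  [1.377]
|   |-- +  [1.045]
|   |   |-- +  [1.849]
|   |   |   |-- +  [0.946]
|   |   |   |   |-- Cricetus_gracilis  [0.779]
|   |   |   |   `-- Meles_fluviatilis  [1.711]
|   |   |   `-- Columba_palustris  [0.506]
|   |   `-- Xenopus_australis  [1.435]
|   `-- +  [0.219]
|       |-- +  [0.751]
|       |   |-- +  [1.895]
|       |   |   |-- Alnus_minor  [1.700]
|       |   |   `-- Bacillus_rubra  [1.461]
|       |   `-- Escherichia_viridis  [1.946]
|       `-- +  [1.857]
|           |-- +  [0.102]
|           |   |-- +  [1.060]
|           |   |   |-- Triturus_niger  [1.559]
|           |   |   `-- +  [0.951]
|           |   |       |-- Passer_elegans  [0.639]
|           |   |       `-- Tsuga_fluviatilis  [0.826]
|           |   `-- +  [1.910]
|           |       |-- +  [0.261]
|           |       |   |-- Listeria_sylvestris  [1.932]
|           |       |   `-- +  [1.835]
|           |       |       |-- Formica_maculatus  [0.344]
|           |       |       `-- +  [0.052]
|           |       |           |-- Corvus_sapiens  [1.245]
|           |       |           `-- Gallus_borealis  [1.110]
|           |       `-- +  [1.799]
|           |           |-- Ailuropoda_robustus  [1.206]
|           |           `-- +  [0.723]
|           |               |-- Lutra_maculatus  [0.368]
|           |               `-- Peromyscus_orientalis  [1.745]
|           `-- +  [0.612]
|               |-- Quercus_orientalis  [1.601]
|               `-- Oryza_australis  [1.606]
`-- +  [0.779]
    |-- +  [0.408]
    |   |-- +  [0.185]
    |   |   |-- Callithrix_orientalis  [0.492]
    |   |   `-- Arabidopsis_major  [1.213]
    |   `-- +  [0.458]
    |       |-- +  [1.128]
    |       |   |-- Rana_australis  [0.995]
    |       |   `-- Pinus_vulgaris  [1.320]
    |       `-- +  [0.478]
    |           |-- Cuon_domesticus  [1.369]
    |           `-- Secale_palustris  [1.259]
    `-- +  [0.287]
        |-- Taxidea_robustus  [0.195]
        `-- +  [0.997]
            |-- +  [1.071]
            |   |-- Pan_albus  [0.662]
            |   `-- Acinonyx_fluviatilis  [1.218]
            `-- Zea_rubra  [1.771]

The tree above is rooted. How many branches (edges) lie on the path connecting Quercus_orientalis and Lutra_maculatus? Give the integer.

7

The MRCA of Quercus_orientalis and Lutra_maculatus is the node subtending (((Triturus_niger,(Passer_elegans,Tsuga_fluviatilis)),((Listeria_sylvestris,(Formica_maculatus,(Corvus_sapiens,Gallus_borealis))),(Ailuropoda_robustus,(Lutra_maculatus,Peromyscus_orientalis)))),(Quercus_orientalis,Oryza_australis)).
From Quercus_orientalis up to that node: 2 branches. From Lutra_maculatus up to the same node: 5 branches. Total: 2 + 5 = 7.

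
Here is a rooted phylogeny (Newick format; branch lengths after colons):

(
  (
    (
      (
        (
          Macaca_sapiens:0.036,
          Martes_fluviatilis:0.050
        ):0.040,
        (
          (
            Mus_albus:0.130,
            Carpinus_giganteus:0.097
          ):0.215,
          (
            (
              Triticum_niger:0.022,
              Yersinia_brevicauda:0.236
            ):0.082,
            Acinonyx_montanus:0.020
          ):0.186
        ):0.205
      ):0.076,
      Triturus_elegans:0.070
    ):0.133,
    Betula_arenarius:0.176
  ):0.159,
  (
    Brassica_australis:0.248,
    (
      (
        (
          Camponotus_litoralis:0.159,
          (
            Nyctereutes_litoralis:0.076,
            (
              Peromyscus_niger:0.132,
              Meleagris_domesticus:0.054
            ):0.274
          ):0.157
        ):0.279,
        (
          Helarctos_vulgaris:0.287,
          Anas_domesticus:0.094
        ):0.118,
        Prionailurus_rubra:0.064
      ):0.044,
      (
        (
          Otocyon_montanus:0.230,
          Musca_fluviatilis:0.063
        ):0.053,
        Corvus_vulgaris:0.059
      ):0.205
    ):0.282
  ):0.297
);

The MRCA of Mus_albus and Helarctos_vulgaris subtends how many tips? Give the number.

The MRCA of Mus_albus and Helarctos_vulgaris is the root, so the clade is the entire tree.
That clade contains 20 terminal taxa: Acinonyx_montanus, Anas_domesticus, Betula_arenarius, Brassica_australis, Camponotus_litoralis, Carpinus_giganteus, Corvus_vulgaris, Helarctos_vulgaris, Macaca_sapiens, Martes_fluviatilis, Meleagris_domesticus, Mus_albus, Musca_fluviatilis, Nyctereutes_litoralis, Otocyon_montanus, Peromyscus_niger, Prionailurus_rubra, Triticum_niger, Triturus_elegans, Yersinia_brevicauda.

20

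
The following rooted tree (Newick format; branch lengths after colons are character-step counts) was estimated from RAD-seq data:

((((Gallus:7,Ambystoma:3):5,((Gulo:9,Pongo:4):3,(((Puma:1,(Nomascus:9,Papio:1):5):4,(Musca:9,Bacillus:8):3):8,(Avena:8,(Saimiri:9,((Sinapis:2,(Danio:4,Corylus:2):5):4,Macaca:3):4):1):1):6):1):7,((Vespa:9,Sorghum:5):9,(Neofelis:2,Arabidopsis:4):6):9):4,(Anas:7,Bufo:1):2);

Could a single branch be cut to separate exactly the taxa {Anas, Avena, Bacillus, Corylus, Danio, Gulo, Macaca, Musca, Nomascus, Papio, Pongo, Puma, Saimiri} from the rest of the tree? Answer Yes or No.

No

The MRCA of the listed taxa is the root, so the smallest clade containing them is the whole tree.
That clade also contains Ambystoma, Arabidopsis, Bufo, Gallus, Neofelis, Sinapis, Sorghum, Vespa, which are not in the proposed group, so the group is not monophyletic.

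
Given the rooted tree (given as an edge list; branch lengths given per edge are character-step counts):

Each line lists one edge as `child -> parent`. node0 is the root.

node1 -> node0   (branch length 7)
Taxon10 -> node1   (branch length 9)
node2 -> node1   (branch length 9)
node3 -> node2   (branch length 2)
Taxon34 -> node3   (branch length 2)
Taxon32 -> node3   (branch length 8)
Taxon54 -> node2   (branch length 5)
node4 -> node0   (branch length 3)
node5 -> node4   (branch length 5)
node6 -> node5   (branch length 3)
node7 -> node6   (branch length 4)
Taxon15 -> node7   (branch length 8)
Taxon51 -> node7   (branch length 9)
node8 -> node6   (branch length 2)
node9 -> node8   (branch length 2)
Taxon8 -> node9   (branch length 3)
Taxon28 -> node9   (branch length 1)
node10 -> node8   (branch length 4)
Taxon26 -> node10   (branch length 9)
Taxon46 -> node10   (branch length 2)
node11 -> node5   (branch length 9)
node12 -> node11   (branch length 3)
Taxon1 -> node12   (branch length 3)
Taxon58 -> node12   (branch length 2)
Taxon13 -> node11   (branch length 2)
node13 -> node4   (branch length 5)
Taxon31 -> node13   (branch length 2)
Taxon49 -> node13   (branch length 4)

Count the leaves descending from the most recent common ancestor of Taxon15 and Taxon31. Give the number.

The MRCA of Taxon15 and Taxon31 is the node subtending ((((Taxon15,Taxon51),((Taxon8,Taxon28),(Taxon26,Taxon46))),((Taxon1,Taxon58),Taxon13)),(Taxon31,Taxon49)).
That clade contains 11 terminal taxa: Taxon1, Taxon13, Taxon15, Taxon26, Taxon28, Taxon31, Taxon46, Taxon49, Taxon51, Taxon58, Taxon8.

11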